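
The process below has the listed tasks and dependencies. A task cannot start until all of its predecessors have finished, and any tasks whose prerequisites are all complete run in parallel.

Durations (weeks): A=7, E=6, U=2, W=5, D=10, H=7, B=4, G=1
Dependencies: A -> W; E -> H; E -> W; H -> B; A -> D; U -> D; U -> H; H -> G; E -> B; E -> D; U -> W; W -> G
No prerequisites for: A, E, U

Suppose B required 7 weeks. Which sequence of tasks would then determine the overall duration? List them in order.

E, H, B

The binding path is E→H→B = 6+7+4 = 17; finish at 17 weeks.
B is on the critical path; changing it to 7 makes that path 20 weeks.
That remains the longest chain; total 20 weeks.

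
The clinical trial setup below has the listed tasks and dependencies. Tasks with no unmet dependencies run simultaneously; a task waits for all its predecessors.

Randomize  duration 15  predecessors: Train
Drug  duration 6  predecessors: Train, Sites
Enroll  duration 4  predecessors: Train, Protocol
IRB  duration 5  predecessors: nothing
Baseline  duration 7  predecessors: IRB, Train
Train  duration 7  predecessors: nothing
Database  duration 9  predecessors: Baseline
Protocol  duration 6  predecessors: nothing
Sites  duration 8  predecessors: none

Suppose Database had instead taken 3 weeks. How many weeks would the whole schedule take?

22

The binding path is Train→Baseline→Database = 7+7+9 = 23; finish at 23 weeks.
Database lies on that path, so at 3 weeks the path becomes 17 weeks.
The binding chain switches to Train→Randomize = 7+15 = 22; finish 22 weeks.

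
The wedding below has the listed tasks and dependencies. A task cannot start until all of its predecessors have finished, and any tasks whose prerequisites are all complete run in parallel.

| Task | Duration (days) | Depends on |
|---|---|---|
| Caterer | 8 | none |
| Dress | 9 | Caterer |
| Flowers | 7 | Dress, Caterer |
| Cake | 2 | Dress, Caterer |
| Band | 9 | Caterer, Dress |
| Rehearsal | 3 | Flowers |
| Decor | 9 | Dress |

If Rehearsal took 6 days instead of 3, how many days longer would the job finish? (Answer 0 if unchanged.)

Baseline: Caterer→Dress→Flowers→Rehearsal = 8+9+7+3 = 27 → 27 days.
Since Rehearsal is critical, the +3 change carries straight to that chain (now 30 days).
No other chain overtakes it, so the finish is 30 days.
Change in finish: 30 − 27 = +3 days.

3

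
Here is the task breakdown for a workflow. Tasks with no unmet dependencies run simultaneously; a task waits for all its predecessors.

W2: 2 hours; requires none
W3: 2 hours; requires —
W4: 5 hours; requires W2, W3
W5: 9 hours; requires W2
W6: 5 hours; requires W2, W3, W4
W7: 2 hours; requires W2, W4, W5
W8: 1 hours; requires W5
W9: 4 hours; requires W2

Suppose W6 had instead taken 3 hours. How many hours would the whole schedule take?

Actual critical path: W2→W5→W7 = 2+9+2 = 13 ⇒ 13 hours.
W6 has 1 hour of float (longest path through it is 12).
That remains the longest chain; total 13 hours.

13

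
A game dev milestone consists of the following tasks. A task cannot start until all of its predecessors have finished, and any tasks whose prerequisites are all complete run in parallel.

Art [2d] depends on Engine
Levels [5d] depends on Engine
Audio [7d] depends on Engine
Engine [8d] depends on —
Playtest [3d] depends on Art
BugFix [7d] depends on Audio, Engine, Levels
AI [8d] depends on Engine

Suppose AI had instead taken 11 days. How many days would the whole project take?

As given, the longest chain is Engine→Audio→BugFix = 8+7+7 = 22, so the finish is 22 days.
AI has 6 days of float (longest path through it is 16).
No other chain overtakes it, so the finish is 22 days.

22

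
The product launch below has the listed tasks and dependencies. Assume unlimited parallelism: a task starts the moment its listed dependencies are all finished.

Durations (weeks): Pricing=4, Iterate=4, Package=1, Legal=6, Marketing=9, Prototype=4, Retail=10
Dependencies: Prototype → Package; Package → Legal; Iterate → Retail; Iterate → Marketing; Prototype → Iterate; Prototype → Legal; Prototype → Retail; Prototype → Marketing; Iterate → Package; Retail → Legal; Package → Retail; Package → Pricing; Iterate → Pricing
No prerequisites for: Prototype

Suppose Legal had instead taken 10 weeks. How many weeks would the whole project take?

29

Baseline: Prototype→Iterate→Package→Retail→Legal = 4+4+1+10+6 = 25 → 25 weeks.
Legal is on the critical path; changing it to 10 makes that path 29 weeks.
That remains the longest chain; total 29 weeks.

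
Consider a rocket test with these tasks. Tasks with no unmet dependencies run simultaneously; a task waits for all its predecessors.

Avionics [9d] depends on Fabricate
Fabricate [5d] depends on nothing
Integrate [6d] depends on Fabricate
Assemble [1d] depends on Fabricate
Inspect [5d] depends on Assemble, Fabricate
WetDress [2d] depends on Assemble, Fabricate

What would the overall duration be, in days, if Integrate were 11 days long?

16

Critical path before the change: Fabricate→Avionics = 5+9 = 14 giving 14 days.
Integrate is off the critical path — its longest chain is 11 days, giving 3 of slack.
The binding chain switches to Fabricate→Integrate = 5+11 = 16; finish 16 days.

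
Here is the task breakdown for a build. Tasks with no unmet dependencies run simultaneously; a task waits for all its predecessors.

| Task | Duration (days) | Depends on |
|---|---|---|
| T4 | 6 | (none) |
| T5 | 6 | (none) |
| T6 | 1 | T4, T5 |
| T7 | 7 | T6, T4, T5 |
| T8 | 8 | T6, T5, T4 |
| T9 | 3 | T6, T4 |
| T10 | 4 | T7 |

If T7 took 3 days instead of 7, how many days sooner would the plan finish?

3

Baseline: T4→T6→T7→T10 = 6+1+7+4 = 18 → 18 days.
Since T7 is critical, the -4 change carries straight to that chain (now 14 days).
New critical path: T4→T6→T8 = 6+1+8 = 15 ⇒ 15 days.
Change in finish: 15 − 18 = -3 days.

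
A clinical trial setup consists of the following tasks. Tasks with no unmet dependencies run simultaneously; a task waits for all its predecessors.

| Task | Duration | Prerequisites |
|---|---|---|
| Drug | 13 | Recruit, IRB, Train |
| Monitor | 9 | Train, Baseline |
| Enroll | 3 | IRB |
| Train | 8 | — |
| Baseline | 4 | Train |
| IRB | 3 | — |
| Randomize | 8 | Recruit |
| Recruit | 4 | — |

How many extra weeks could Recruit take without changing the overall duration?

The longest chain is Train→Drug = 8+13 = 21; overall finish 21 weeks.
Recruit finishes as early as 4 and must finish by 8.
Float = 21 − 17 = 4.

4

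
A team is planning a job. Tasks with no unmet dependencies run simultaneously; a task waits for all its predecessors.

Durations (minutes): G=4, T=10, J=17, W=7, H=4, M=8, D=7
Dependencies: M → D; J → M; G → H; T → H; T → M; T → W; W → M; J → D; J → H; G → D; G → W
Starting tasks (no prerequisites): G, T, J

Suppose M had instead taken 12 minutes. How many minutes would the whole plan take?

36

Baseline: T→W→M→D = 10+7+8+7 = 32 → 32 minutes.
M is on the critical path; changing it to 12 makes that path 36 minutes.
That remains the longest chain; total 36 minutes.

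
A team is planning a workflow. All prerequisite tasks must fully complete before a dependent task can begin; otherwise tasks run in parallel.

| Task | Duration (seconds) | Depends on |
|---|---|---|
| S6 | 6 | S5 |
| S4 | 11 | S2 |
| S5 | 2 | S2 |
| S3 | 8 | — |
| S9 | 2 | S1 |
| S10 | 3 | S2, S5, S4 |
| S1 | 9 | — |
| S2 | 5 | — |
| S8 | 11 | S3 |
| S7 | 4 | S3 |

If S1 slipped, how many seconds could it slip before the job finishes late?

8

S2→S4→S10 = 5+11+3 = 19 sets the makespan at 19 seconds.
Longest path through S1: 11 seconds (earliest finish 9, latest finish 17).
So S1 can slip 17 − 9 = 8 seconds.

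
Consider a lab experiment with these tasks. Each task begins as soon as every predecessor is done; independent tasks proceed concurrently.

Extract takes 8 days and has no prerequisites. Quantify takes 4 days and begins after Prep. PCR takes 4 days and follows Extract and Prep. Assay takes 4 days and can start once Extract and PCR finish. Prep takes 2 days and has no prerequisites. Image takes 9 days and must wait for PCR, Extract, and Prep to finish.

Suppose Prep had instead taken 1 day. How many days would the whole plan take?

Actual critical path: Extract→PCR→Image = 8+4+9 = 21 ⇒ 21 days.
Prep is off the critical path — its longest chain is 15 days, giving 6 of slack.
No other chain overtakes it, so the finish is 21 days.

21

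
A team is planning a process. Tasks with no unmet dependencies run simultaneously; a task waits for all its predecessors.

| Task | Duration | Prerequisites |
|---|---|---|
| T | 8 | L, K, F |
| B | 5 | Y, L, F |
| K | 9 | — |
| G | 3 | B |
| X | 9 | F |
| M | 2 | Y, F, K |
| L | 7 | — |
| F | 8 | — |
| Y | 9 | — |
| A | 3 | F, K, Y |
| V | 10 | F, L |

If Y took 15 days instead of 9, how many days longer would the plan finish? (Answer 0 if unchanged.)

As given, the longest chain is F→V = 8+10 = 18, so the finish is 18 days.
The longest path through Y is only 17 days, so Y has float 1.
Now Y→B→G = 15+5+3 = 23 is longest, so the finish becomes 23 days.
Change in finish: 23 − 18 = +5 days.

5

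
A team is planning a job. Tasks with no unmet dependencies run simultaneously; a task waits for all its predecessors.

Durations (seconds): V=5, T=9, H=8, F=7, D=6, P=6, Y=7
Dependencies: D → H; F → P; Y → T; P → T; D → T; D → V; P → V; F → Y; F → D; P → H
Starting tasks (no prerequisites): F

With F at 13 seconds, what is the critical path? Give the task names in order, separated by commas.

F, Y, T

Critical path before the change: F→Y→T = 7+7+9 = 23 giving 23 seconds.
F lies on that path, so at 13 seconds the path becomes 29 seconds.
No other chain overtakes it, so the finish is 29 seconds.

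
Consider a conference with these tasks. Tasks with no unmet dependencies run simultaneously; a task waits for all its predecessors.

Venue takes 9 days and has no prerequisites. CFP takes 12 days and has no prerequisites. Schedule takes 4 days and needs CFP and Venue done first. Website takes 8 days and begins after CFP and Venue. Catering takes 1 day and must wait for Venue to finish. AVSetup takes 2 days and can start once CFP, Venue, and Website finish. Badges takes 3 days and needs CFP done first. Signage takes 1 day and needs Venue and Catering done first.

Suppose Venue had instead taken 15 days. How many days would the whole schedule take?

25

Actual critical path: CFP→Website→AVSetup = 12+8+2 = 22 ⇒ 22 days.
Venue has 3 days of float (longest path through it is 19).
New critical path: Venue→Website→AVSetup = 15+8+2 = 25 ⇒ 25 days.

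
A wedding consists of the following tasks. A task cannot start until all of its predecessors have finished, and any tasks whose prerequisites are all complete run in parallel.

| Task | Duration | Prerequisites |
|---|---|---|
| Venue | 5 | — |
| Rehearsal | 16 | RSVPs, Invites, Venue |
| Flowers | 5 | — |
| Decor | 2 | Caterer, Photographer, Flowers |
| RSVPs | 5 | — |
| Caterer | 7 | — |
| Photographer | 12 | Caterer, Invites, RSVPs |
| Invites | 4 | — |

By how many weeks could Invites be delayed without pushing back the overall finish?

Critical path: Venue→Rehearsal = 5+16 = 21, so the finish is 21 weeks.
The longest chain containing Invites totals 20 weeks.
So Invites can slip 5 − 4 = 1 week.

1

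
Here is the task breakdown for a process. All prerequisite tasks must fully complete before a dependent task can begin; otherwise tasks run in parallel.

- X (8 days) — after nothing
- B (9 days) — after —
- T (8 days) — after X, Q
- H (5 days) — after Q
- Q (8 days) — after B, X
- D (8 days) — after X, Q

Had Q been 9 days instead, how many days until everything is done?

Actual critical path: B→Q→D = 9+8+8 = 25 ⇒ 25 days.
Q is on the critical path; changing it to 9 makes that path 26 days.
The critical path is still B→Q→D; finish is now 26 days.

26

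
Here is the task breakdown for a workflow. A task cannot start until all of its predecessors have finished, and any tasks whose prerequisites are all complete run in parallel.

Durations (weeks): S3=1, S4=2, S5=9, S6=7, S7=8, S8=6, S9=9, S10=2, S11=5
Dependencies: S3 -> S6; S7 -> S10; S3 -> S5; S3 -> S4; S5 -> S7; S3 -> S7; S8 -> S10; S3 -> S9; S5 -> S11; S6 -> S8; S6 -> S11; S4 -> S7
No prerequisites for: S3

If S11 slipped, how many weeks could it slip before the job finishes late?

5

The longest chain is S3→S5→S7→S10 = 1+9+8+2 = 20; overall finish 20 weeks.
The longest chain containing S11 totals 15 weeks.
Slack of S11 = 15 − 10 = 5 weeks.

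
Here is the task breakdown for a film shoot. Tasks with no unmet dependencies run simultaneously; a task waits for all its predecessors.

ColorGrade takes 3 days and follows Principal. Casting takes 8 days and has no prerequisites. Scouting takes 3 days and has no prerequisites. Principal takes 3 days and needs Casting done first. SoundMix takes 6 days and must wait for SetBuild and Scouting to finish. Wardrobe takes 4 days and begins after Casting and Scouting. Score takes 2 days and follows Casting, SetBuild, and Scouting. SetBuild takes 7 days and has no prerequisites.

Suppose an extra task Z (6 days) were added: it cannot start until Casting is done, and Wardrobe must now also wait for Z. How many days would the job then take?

18

Originally the job takes 14 days.
With Z inserted, Wardrobe now waits for max(Casting, Scouting, Z).
New critical path: Casting→Z→Wardrobe = 8+6+4 = 18 ⇒ 18 days.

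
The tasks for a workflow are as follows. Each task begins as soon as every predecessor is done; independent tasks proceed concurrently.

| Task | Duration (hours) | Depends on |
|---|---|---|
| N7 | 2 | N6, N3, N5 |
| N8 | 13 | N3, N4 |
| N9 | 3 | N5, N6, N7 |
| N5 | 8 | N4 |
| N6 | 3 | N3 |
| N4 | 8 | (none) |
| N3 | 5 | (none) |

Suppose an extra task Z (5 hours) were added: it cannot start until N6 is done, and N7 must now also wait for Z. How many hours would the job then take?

Originally the job takes 21 hours.
With Z inserted, N7 now waits for max(N6, N3, N5, Z).
New critical path: N4→N5→N7→N9 = 8+8+2+3 = 21 ⇒ 21 hours.

21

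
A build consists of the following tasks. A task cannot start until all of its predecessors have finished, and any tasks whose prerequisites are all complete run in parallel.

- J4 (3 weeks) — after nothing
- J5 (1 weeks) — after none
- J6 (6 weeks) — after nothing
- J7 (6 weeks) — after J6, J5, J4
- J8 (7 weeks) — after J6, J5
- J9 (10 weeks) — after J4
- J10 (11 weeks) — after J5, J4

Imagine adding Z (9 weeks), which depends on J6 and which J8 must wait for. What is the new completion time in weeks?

22

Originally the project takes 14 weeks.
With Z inserted, J8 now waits for max(J6, J5, Z).
New critical path: J6→Z→J8 = 6+9+7 = 22 ⇒ 22 weeks.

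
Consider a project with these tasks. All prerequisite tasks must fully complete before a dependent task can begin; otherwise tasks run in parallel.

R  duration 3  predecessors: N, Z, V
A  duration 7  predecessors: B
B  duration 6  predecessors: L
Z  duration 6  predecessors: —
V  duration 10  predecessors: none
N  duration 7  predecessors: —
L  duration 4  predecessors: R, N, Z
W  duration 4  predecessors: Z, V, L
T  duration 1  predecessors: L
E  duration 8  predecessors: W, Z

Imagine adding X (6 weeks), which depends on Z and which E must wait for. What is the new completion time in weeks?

Originally the schedule takes 30 weeks.
With X inserted, E now waits for max(W, Z, X).
New critical path: V→R→L→B→A = 10+3+4+6+7 = 30 ⇒ 30 weeks.

30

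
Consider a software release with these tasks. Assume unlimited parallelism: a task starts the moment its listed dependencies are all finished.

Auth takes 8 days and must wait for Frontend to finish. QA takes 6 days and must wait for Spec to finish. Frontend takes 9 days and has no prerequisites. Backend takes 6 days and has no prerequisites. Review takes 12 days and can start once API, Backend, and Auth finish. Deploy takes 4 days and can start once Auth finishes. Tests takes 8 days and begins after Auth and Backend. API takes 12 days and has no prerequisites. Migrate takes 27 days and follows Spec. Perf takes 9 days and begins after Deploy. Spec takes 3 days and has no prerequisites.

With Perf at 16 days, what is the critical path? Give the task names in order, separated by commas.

Frontend, Auth, Deploy, Perf

Critical path before the change: Frontend→Auth→Deploy→Perf = 9+8+4+9 = 30 giving 30 days.
Perf lies on that path, so at 16 days the path becomes 37 days.
That remains the longest chain; total 37 days.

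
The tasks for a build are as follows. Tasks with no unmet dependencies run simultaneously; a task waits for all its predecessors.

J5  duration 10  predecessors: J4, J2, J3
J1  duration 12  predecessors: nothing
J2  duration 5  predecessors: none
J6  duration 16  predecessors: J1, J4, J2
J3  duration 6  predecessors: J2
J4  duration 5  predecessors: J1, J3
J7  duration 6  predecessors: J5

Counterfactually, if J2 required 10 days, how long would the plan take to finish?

Baseline: J1→J4→J5→J7 = 12+5+10+6 = 33 → 33 days.
The longest path through J2 is only 32 days, so J2 has float 1.
The binding chain switches to J2→J3→J4→J5→J7 = 10+6+5+10+6 = 37; finish 37 days.

37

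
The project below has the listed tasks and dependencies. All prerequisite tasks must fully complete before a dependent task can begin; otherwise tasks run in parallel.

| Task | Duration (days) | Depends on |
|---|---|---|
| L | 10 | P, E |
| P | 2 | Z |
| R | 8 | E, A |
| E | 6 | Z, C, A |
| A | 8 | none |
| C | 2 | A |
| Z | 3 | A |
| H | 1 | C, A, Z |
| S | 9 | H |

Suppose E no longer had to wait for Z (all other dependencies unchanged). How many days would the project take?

26

With the dependency in place, A→Z→E→L = 8+3+6+10 = 27 sets the finish at 27 days.
Without Z→E, E's earliest start moves from 11 to 10.
The longest chain is now A→C→E→L = 8+2+6+10 = 26, so the project takes 26 days.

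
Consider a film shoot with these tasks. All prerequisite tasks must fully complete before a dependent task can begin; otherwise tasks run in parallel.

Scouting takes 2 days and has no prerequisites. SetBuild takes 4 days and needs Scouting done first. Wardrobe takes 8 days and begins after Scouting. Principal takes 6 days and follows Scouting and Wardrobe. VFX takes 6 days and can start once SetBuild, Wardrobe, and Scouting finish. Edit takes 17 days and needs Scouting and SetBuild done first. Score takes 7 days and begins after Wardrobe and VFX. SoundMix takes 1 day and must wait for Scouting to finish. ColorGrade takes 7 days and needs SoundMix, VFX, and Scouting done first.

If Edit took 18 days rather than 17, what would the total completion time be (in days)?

24

As given, the longest chain is Scouting→SetBuild→Edit = 2+4+17 = 23, so the finish is 23 days.
Since Edit is critical, the +1 change carries straight to that chain (now 24 days).
No other chain overtakes it, so the finish is 24 days.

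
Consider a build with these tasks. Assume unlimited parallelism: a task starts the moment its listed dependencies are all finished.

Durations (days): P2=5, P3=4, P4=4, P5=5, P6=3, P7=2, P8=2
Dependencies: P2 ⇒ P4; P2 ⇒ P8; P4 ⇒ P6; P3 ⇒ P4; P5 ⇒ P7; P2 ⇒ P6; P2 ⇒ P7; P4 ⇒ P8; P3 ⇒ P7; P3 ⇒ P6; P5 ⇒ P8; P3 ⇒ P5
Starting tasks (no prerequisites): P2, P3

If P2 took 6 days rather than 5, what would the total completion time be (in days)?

As given, the longest chain is P2→P4→P6 = 5+4+3 = 12, so the finish is 12 days.
P2 is on the critical path; changing it to 6 makes that path 13 days.
That remains the longest chain; total 13 days.

13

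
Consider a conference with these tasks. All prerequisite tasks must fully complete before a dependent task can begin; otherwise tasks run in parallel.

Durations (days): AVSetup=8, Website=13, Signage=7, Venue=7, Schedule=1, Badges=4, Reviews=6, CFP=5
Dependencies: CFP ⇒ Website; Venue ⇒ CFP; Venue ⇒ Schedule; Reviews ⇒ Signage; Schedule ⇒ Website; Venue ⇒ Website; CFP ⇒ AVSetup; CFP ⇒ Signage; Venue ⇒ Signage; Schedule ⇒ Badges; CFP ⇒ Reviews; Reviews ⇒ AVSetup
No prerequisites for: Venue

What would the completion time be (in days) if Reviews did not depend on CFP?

With the dependency in place, Venue→CFP→Reviews→AVSetup = 7+5+6+8 = 26 sets the finish at 26 days.
Without CFP→Reviews, Reviews's earliest start moves from 12 to 0.
After: Venue→CFP→Website = 7+5+13 = 25 → 25 days.

25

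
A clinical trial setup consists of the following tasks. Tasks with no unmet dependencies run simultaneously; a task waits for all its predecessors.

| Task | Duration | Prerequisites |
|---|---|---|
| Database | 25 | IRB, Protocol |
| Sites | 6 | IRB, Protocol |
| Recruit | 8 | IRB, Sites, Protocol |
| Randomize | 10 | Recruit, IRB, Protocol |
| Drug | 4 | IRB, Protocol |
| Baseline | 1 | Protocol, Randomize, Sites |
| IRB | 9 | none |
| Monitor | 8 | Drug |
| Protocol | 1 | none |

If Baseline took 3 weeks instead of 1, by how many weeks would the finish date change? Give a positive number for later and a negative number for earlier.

Critical path before the change: IRB→Sites→Recruit→Randomize→Baseline = 9+6+8+10+1 = 34 giving 34 weeks.
Since Baseline is critical, the +2 change carries straight to that chain (now 36 weeks).
No other chain overtakes it, so the finish is 36 weeks.
Change in finish: 36 − 34 = +2 weeks.

2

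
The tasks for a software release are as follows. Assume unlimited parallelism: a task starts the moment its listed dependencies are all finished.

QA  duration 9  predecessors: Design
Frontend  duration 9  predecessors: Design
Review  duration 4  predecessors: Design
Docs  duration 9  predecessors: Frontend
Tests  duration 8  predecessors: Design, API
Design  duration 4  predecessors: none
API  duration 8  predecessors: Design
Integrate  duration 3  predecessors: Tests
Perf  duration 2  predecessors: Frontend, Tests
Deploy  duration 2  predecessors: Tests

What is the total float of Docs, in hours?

Design→API→Tests→Integrate = 4+8+8+3 = 23 sets the makespan at 23 hours.
Longest path through Docs: 22 hours (earliest finish 22, latest finish 23).
Slack of Docs = 14 − 13 = 1 hour.

1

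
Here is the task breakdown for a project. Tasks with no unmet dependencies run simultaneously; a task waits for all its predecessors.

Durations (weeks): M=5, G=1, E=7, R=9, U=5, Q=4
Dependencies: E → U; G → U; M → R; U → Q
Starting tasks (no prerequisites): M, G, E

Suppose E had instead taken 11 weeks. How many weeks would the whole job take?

As given, the longest chain is E→U→Q = 7+5+4 = 16, so the finish is 16 weeks.
E is on the critical path; changing it to 11 makes that path 20 weeks.
The critical path is still E→U→Q; finish is now 20 weeks.

20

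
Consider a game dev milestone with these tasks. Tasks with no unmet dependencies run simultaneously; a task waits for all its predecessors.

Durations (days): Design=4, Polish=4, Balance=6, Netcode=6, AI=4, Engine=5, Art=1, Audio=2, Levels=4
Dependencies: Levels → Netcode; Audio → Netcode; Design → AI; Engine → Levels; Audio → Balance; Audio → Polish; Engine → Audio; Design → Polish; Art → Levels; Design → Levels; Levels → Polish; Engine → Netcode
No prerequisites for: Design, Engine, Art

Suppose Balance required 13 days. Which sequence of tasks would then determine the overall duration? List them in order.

Actual critical path: Engine→Levels→Netcode = 5+4+6 = 15 ⇒ 15 days.
Balance has 2 days of float (longest path through it is 13).
The binding chain switches to Engine→Audio→Balance = 5+2+13 = 20; finish 20 days.

Engine, Audio, Balance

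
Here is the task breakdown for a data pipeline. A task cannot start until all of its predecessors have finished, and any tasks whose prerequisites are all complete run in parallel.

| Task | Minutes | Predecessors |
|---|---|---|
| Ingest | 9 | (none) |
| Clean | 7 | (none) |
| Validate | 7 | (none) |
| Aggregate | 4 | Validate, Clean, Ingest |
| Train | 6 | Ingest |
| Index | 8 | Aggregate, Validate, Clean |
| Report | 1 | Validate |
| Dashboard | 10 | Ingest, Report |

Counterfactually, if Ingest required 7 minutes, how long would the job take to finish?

The binding path is Ingest→Aggregate→Index = 9+4+8 = 21; finish at 21 minutes.
Since Ingest is critical, the -2 change carries straight to that chain (now 19 minutes).
No other chain overtakes it, so the finish is 19 minutes.

19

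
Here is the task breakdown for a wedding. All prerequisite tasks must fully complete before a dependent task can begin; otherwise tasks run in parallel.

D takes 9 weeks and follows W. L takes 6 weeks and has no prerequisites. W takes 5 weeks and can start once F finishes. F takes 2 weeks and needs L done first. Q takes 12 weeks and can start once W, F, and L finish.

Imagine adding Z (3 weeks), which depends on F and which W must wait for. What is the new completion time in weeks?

28

Originally the job takes 25 weeks.
With Z inserted, W now waits for max(F, Z).
New critical path: L→F→Z→W→Q = 6+2+3+5+12 = 28 ⇒ 28 weeks.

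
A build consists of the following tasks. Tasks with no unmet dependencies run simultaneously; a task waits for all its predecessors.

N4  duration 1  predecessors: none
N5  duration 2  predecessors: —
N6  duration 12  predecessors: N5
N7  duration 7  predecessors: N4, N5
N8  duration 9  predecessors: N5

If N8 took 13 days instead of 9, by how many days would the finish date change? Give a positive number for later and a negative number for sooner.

The binding path is N5→N6 = 2+12 = 14; finish at 14 days.
N8 has 3 days of float (longest path through it is 11).
The binding chain switches to N5→N8 = 2+13 = 15; finish 15 days.
Change in finish: 15 − 14 = +1 days.

1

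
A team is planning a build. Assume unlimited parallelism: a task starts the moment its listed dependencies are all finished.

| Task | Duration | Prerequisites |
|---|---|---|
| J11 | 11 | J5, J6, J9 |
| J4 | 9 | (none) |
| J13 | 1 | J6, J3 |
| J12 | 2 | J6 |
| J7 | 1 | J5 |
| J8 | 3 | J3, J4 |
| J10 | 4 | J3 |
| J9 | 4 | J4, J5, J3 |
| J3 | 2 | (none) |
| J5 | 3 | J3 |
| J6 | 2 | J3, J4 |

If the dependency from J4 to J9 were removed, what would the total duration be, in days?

With the dependency in place, J4→J9→J11 = 9+4+11 = 24 sets the finish at 24 days.
Without J4→J9, J9's earliest start moves from 9 to 5.
New critical path: J4→J6→J11 = 9+2+11 = 22 ⇒ 22 days.

22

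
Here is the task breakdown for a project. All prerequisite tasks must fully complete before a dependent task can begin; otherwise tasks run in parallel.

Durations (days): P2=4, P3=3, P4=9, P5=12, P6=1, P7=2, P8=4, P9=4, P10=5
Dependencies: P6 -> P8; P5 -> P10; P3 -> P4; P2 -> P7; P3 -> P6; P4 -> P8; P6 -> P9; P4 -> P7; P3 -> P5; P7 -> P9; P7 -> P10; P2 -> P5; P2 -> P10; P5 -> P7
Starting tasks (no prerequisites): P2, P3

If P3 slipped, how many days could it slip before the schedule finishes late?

Critical path: P2→P5→P7→P10 = 4+12+2+5 = 23, so the finish is 23 days.
Longest path through P3: 22 days (earliest finish 3, latest finish 4).
So P3 can slip 4 − 3 = 1 day.

1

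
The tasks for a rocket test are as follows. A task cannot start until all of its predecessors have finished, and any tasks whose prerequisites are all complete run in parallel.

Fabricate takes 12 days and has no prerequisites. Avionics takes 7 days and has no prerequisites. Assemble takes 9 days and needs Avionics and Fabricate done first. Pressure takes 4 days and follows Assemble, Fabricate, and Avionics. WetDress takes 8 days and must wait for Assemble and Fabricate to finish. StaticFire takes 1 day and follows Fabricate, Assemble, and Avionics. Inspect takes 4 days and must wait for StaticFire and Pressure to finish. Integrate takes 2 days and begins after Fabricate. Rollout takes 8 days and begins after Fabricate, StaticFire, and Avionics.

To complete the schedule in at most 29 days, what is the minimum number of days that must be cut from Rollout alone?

Current finish: 30 days; target: 29.
Rollout is on every critical path, so each day cut from Rollout cuts the finish by one (this holds down to a finish of 29).
Need 30 − 29 = 1 day off Rollout → Rollout becomes 7 days, finish becomes 29.

1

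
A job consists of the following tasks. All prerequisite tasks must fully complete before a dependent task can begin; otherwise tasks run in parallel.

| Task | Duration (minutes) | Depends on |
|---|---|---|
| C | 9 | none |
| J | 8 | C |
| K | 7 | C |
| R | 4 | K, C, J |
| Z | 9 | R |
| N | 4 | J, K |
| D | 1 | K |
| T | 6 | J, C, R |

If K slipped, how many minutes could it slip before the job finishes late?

1

C→J→R→Z = 9+8+4+9 = 30 sets the makespan at 30 minutes.
The longest chain containing K totals 29 minutes.
Float = 30 − 29 = 1.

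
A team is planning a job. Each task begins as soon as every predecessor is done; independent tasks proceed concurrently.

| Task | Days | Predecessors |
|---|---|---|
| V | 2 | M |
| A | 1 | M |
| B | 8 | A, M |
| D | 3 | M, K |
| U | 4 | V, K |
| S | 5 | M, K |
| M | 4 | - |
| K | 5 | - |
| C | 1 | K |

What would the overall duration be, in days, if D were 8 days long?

13

Baseline: M→A→B = 4+1+8 = 13 → 13 days.
The longest path through D is only 8 days, so D has float 5.
New critical path: K→D = 5+8 = 13 ⇒ 13 days.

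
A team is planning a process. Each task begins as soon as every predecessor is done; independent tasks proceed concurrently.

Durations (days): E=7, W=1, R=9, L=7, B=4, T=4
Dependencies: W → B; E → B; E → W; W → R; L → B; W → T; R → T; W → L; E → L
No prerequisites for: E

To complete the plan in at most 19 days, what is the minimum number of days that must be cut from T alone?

2

Current finish: 21 days; target: 19.
T is on every critical path, so each day cut from T cuts the finish by one (this holds down to a finish of 19).
Need 21 − 19 = 2 days off T → T becomes 2 days, finish becomes 19.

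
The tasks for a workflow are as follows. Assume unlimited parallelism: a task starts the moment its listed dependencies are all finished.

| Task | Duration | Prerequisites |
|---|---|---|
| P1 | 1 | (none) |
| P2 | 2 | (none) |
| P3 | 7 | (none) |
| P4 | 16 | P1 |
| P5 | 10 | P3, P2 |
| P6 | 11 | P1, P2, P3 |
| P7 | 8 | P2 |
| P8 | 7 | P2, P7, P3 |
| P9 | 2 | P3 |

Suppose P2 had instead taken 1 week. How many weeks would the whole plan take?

As given, the longest chain is P3→P6 = 7+11 = 18, so the finish is 18 weeks.
The longest path through P2 is only 17 weeks, so P2 has float 1.
No other chain overtakes it, so the finish is 18 weeks.

18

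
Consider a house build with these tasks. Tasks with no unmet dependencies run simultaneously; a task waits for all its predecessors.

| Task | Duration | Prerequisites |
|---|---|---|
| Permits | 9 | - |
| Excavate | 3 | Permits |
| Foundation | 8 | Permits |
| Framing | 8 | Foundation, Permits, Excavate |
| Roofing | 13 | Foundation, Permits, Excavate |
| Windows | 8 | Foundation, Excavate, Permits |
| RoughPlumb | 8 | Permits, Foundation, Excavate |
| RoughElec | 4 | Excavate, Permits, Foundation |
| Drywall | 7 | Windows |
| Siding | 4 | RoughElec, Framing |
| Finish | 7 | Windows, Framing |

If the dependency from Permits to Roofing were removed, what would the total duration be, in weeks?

32

Before: longest chain Permits→Foundation→Framing→Finish = 9+8+8+7 = 32, finish 32.
Dropping Permits→Roofing doesn't change Roofing's earliest start (17); another predecessor still binds.
New critical path: Permits→Foundation→Framing→Finish = 9+8+8+7 = 32 ⇒ 32 weeks.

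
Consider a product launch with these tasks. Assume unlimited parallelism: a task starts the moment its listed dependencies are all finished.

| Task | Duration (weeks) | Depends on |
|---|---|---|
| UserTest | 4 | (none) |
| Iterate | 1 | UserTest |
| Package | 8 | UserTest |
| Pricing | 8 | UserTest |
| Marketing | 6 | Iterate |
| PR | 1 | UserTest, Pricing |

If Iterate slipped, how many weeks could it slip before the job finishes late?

2

The longest chain is UserTest→Pricing→PR = 4+8+1 = 13; overall finish 13 weeks.
Iterate finishes as early as 5 and must finish by 7.
So Iterate can slip 7 − 5 = 2 weeks.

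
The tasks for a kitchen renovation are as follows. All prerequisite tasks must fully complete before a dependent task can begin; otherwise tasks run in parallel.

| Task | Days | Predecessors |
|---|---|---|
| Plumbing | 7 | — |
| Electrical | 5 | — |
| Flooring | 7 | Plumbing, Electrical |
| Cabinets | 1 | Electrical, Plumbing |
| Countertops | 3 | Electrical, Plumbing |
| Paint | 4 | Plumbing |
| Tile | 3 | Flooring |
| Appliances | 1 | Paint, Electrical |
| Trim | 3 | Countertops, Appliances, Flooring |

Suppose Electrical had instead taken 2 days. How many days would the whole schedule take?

17

The binding path is Plumbing→Flooring→Tile = 7+7+3 = 17; finish at 17 days.
Electrical is off the critical path — its longest chain is 15 days, giving 2 of slack.
No other chain overtakes it, so the finish is 17 days.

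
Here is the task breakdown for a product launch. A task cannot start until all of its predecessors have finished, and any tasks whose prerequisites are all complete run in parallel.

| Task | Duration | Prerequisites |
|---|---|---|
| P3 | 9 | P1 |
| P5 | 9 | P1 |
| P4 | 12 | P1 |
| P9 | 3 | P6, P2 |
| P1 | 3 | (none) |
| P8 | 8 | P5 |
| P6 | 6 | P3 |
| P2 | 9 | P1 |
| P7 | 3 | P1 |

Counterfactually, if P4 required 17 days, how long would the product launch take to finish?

21

Baseline: P1→P3→P6→P9 = 3+9+6+3 = 21 → 21 days.
The longest path through P4 is only 15 days, so P4 has float 6.
The critical path is still P1→P3→P6→P9; finish is now 21 days.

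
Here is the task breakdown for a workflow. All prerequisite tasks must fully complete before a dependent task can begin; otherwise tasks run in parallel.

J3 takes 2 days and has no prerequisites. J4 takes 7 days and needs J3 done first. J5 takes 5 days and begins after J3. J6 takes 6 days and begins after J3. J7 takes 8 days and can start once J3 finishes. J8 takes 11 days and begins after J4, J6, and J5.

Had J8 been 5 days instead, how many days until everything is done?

14

Critical path before the change: J3→J4→J8 = 2+7+11 = 20 giving 20 days.
Since J8 is critical, the -6 change carries straight to that chain (now 14 days).
That remains the longest chain; total 14 days.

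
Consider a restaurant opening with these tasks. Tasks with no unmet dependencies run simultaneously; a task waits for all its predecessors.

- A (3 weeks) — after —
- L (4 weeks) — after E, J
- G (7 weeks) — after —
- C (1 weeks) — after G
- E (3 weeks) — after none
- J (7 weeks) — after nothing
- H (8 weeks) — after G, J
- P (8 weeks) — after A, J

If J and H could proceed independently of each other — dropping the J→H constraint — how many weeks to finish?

15

Before: longest chain J→H = 7+8 = 15, finish 15.
Dropping J→H doesn't change H's earliest start (7); another predecessor still binds.
The longest chain is now J→P = 7+8 = 15, so the plan takes 15 weeks.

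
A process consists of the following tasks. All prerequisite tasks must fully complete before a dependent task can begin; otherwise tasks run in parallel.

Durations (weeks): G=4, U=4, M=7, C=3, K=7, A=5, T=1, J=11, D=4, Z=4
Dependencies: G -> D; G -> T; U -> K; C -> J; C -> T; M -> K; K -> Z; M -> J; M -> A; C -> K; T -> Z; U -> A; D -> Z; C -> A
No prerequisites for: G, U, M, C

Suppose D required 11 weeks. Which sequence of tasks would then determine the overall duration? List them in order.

G, D, Z

Actual critical path: M→K→Z = 7+7+4 = 18 ⇒ 18 weeks.
D is off the critical path — its longest chain is 12 weeks, giving 6 of slack.
New critical path: G→D→Z = 4+11+4 = 19 ⇒ 19 weeks.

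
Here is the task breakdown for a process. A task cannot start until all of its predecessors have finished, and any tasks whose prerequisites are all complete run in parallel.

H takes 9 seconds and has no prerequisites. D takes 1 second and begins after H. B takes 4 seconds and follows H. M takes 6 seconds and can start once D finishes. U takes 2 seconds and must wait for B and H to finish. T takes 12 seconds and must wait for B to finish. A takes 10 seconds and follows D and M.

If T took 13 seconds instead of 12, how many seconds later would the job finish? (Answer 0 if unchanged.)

The binding path is H→D→M→A = 9+1+6+10 = 26; finish at 26 seconds.
The longest path through T is only 25 seconds, so T has float 1.
The critical path is still H→D→M→A; finish is now 26 seconds.
Change in finish: 26 − 26 = +0 seconds.

0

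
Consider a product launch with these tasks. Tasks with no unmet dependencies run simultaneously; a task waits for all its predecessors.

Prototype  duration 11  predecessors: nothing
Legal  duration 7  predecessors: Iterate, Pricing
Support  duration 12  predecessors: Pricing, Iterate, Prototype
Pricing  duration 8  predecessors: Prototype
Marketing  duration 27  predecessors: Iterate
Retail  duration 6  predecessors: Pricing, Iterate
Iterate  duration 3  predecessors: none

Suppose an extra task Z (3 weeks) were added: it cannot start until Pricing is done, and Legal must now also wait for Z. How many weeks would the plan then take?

Originally the plan takes 31 weeks.
With Z inserted, Legal now waits for max(Iterate, Pricing, Z).
New critical path: Prototype→Pricing→Support = 11+8+12 = 31 ⇒ 31 weeks.

31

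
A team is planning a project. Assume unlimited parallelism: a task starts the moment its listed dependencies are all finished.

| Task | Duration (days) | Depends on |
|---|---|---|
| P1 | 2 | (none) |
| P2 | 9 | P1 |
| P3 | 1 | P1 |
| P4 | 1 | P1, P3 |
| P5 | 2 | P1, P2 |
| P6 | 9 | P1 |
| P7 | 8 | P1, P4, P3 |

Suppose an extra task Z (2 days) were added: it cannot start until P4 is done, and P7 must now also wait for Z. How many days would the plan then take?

Originally the plan takes 13 days.
With Z inserted, P7 now waits for max(P1, P4, P3, Z).
New critical path: P1→P3→P4→Z→P7 = 2+1+1+2+8 = 14 ⇒ 14 days.

14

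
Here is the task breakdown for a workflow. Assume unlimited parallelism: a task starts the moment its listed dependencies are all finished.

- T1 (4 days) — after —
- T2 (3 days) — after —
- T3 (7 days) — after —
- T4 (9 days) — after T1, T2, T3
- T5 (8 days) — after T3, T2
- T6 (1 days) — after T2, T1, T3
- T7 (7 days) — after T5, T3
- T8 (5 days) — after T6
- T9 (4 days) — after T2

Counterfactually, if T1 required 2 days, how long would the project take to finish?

22

Baseline: T3→T5→T7 = 7+8+7 = 22 → 22 days.
T1 is off the critical path — its longest chain is 13 days, giving 9 of slack.
That remains the longest chain; total 22 days.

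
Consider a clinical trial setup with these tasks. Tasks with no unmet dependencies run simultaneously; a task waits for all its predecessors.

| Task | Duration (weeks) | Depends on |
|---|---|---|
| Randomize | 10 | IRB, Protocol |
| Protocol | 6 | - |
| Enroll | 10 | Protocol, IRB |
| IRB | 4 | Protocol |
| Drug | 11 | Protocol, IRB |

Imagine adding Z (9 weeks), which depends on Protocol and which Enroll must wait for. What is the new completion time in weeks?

Originally the schedule takes 21 weeks.
With Z inserted, Enroll now waits for max(Protocol, IRB, Z).
New critical path: Protocol→Z→Enroll = 6+9+10 = 25 ⇒ 25 weeks.

25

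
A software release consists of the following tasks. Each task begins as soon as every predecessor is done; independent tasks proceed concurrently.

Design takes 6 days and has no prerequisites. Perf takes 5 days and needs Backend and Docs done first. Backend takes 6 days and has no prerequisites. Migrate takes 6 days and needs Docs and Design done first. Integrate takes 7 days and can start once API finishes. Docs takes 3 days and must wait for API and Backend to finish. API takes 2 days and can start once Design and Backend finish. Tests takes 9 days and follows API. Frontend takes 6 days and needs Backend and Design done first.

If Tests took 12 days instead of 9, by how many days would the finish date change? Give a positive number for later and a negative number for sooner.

3

Actual critical path: Design→API→Tests = 6+2+9 = 17 ⇒ 17 days.
Tests lies on that path, so at 12 days the path becomes 20 days.
The critical path is still Design→API→Tests; finish is now 20 days.
Change in finish: 20 − 17 = +3 days.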